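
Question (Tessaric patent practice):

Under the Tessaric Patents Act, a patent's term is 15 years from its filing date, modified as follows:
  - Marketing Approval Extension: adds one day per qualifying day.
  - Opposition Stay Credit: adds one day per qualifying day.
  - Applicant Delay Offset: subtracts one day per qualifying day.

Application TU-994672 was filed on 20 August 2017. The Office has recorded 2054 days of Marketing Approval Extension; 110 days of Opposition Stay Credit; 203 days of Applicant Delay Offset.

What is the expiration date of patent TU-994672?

January 2, 2038

Base term: filing date + 15 years → 20 August 2032.
Marketing Approval Extension: +2054 days → 5 April 2038.
Opposition Stay Credit: +110 days → 24 July 2038.
Applicant Delay Offset: −203 days → 2 January 2038.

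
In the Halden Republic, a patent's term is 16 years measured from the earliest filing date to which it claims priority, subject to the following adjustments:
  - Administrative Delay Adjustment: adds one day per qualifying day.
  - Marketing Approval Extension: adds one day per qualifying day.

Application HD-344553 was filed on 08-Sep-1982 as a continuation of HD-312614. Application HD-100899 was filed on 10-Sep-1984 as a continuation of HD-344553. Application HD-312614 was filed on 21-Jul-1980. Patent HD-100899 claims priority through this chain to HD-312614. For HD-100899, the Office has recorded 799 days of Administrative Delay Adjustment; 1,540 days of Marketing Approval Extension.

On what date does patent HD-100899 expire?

Earliest priority filing: 21 July 1980.
Base term: 21 July 1980 + 16 years → 21 July 1996.
Administrative Delay Adjustment: +799 days → 28 September 1998.
Marketing Approval Extension: +1540 days → 16 December 2002.

December 16, 2002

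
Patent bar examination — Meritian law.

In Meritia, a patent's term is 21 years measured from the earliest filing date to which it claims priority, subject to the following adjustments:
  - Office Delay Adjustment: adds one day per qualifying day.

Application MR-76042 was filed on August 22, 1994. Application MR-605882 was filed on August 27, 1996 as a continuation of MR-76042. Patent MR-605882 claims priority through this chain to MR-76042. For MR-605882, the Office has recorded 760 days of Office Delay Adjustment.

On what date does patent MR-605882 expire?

Earliest priority filing: 22 August 1994.
Base term: 22 August 1994 + 21 years → 22 August 2015.
Office Delay Adjustment: +760 days → 20 September 2017.

September 20, 2017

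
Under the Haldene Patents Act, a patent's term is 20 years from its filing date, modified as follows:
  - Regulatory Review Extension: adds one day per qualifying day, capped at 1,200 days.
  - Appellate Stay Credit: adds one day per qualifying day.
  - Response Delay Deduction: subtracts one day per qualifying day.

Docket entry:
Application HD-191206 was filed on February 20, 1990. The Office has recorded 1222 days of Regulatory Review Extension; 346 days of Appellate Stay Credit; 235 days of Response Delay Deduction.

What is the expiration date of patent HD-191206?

September 23, 2013

Base term: filing date + 20 years → 20 February 2010.
Regulatory Review Extension: 1222 days claimed exceeds the 1200-day cap, so +1200 days → 4 June 2013.
Appellate Stay Credit: +346 days → 16 May 2014.
Response Delay Deduction: −235 days → 23 September 2013.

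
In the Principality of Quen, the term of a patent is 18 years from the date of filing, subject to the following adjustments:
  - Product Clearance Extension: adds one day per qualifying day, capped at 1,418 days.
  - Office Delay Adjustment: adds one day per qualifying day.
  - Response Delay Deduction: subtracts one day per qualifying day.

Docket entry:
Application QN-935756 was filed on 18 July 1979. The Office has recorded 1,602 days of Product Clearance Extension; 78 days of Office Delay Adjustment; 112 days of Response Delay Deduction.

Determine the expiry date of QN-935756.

May 2, 2001

Base term: filing date + 18 years → 18 July 1997.
Product Clearance Extension: 1602 days claimed exceeds the 1418-day cap, so +1418 days → 5 June 2001.
Office Delay Adjustment: +78 days → 22 August 2001.
Response Delay Deduction: −112 days → 2 May 2001.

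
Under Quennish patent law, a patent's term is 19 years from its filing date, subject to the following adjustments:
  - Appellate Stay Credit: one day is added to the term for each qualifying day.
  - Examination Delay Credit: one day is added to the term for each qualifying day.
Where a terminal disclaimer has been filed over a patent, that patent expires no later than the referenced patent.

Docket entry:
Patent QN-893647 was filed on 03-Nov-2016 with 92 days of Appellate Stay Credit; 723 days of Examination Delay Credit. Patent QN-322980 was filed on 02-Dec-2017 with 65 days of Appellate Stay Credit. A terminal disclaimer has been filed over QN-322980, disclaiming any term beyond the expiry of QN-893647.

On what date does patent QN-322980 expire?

February 5, 2037

Natural term of QN-322980:
  Base: filing + 19 years → 2 December 2036.
  Appellate Stay Credit: +65 days → 5 February 2037.
Expiry of referenced patent QN-893647:
  Base: filing + 19 years → 3 November 2035.
  Appellate Stay Credit: +92 days → 3 February 2036.
  Examination Delay Credit: +723 days → 26 January 2038.
Terminal disclaimer: QN-322980 expires on the earlier of 5 February 2037 and 26 January 2038.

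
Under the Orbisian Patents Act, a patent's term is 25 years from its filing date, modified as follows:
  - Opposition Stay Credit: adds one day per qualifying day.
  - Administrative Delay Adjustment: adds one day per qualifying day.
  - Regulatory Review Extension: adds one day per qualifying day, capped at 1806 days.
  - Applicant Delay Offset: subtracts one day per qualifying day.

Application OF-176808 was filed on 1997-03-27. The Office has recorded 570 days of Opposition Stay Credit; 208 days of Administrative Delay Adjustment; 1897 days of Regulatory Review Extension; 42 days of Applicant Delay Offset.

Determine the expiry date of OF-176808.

Base term: filing date + 25 years → 27 March 2022.
Opposition Stay Credit: +570 days → 18 October 2023.
Administrative Delay Adjustment: +208 days → 13 May 2024.
Regulatory Review Extension: 1897 days claimed exceeds the 1806-day cap, so +1806 days → 23 April 2029.
Applicant Delay Offset: −42 days → 12 March 2029.

2029-03-12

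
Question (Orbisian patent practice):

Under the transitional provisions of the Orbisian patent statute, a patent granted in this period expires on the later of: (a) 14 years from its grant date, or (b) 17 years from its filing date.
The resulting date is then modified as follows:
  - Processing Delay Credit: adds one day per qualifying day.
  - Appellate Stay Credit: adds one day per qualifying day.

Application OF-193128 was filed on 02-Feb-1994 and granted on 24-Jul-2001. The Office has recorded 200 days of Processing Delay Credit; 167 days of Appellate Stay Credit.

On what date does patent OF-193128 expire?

(a) grant + 14 years → 24 July 2015.
(b) filing + 17 years → 2 February 2011.
Later of the two: 24 July 2015.
Processing Delay Credit: +200 days → 9 February 2016.
Appellate Stay Credit: +167 days → 25 July 2016.

July 25, 2016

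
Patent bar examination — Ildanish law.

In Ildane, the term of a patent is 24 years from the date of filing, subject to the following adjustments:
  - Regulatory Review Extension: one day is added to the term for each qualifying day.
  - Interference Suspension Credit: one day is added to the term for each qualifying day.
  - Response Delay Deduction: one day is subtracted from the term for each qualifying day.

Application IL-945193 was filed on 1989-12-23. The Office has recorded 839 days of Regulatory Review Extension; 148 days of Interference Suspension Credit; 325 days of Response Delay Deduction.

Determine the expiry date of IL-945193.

2015-10-16

Base term: filing date + 24 years → 23 December 2013.
Regulatory Review Extension: +839 days → 10 April 2016.
Interference Suspension Credit: +148 days → 5 September 2016.
Response Delay Deduction: −325 days → 16 October 2015.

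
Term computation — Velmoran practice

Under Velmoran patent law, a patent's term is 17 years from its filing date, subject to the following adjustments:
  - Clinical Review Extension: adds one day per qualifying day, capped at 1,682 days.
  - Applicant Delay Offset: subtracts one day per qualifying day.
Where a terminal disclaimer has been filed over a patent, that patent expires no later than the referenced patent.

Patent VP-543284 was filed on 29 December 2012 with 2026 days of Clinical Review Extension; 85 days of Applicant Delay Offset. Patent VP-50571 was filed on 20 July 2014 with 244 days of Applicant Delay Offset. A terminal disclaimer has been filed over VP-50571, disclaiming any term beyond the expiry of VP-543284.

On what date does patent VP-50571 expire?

2030-11-18

Natural term of VP-50571:
  Base: filing + 17 years → 20 July 2031.
  Applicant Delay Offset: −244 days → 18 November 2030.
Expiry of referenced patent VP-543284:
  Base: filing + 17 years → 29 December 2029.
  Clinical Review Extension: 2026 days claimed exceeds the 1682-day cap, so +1682 days → 7 August 2034.
  Applicant Delay Offset: −85 days → 14 May 2034.
Terminal disclaimer: VP-50571 expires on the earlier of 18 November 2030 and 14 May 2034.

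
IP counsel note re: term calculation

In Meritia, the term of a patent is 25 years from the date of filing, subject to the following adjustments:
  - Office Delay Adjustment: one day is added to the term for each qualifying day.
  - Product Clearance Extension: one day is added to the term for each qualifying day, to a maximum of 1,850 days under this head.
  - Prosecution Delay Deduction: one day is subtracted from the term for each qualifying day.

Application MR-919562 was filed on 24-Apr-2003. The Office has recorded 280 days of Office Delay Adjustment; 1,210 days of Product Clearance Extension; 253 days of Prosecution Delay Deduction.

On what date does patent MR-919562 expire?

Base term: filing date + 25 years → 24 April 2028.
Office Delay Adjustment: +280 days → 29 January 2029.
Product Clearance Extension: 1210 days (within the 1850-day cap) → +1210 days → 23 May 2032.
Prosecution Delay Deduction: −253 days → 13 September 2031.

September 13, 2031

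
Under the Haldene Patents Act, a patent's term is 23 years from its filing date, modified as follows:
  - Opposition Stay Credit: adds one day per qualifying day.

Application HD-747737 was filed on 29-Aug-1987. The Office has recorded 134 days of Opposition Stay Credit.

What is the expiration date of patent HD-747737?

January 10, 2011

Base term: filing date + 23 years → 29 August 2010.
Opposition Stay Credit: +134 days → 10 January 2011.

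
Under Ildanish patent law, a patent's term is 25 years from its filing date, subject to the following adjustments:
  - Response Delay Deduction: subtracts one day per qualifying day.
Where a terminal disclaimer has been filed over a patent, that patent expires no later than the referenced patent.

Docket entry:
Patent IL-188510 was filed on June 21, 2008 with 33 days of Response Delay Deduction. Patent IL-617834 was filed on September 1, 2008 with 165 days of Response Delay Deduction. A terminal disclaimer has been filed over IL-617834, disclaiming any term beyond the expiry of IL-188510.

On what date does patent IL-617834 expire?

2033-03-20

Natural term of IL-617834:
  Base: filing + 25 years → 1 September 2033.
  Response Delay Deduction: −165 days → 20 March 2033.
Expiry of referenced patent IL-188510:
  Base: filing + 25 years → 21 June 2033.
  Response Delay Deduction: −33 days → 19 May 2033.
Terminal disclaimer: IL-617834 expires on the earlier of 20 March 2033 and 19 May 2033.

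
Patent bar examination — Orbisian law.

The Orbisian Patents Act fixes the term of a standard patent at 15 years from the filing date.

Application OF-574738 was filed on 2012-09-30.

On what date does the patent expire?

Filing date + 15 years → 30 September 2027.

September 30, 2027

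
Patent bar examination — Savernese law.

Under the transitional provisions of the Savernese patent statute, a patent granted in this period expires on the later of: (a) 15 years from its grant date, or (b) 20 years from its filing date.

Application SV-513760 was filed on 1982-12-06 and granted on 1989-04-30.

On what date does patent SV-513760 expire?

(a) grant + 15 years → 30 April 2004.
(b) filing + 20 years → 6 December 2002.
Later of the two: 30 April 2004.

2004-04-30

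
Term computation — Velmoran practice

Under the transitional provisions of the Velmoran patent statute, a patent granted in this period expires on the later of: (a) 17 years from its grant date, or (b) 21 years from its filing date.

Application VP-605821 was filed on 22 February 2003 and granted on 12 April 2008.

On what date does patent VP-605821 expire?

2025-04-12

(a) grant + 17 years → 12 April 2025.
(b) filing + 21 years → 22 February 2024.
Later of the two: 12 April 2025.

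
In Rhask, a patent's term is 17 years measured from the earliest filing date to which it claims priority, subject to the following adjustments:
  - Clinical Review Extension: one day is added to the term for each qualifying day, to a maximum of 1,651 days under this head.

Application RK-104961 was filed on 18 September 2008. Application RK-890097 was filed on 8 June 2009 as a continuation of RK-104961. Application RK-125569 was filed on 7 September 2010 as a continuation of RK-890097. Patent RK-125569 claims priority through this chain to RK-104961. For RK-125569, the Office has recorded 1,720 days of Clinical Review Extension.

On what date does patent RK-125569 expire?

Earliest priority filing: 18 September 2008.
Base term: 18 September 2008 + 17 years → 18 September 2025.
Clinical Review Extension: 1720 days claimed exceeds the 1651-day cap, so +1651 days → 27 March 2030.

March 27, 2030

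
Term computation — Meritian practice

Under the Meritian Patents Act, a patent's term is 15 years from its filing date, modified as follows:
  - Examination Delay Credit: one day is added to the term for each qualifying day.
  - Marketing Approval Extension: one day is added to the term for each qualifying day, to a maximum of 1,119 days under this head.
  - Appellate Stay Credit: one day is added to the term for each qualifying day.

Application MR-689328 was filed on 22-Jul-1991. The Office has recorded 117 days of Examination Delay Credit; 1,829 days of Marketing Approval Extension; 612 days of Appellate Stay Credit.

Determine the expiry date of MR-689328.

2011-08-13

Base term: filing date + 15 years → 22 July 2006.
Examination Delay Credit: +117 days → 16 November 2006.
Marketing Approval Extension: 1829 days claimed exceeds the 1119-day cap, so +1119 days → 9 December 2009.
Appellate Stay Credit: +612 days → 13 August 2011.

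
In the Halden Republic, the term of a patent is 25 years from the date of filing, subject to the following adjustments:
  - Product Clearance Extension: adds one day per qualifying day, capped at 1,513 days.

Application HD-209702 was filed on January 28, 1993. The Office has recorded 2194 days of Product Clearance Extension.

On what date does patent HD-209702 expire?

March 21, 2022

Base term: filing date + 25 years → 28 January 2018.
Product Clearance Extension: 2194 days claimed exceeds the 1513-day cap, so +1513 days → 21 March 2022.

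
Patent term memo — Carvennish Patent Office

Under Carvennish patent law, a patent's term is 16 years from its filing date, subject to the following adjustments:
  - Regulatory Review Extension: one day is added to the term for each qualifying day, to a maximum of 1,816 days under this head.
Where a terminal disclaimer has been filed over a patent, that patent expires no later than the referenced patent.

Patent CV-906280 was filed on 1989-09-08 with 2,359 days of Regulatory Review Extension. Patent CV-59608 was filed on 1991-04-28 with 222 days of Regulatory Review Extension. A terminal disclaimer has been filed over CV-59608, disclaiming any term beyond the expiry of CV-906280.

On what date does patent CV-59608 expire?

Natural term of CV-59608:
  Base: filing + 16 years → 28 April 2007.
  Regulatory Review Extension: 222 days (within the 1816-day cap) → +222 days → 6 December 2007.
Expiry of referenced patent CV-906280:
  Base: filing + 16 years → 8 September 2005.
  Regulatory Review Extension: 2359 days claimed exceeds the 1816-day cap, so +1816 days → 29 August 2010.
Terminal disclaimer: CV-59608 expires on the earlier of 6 December 2007 and 29 August 2010.

December 6, 2007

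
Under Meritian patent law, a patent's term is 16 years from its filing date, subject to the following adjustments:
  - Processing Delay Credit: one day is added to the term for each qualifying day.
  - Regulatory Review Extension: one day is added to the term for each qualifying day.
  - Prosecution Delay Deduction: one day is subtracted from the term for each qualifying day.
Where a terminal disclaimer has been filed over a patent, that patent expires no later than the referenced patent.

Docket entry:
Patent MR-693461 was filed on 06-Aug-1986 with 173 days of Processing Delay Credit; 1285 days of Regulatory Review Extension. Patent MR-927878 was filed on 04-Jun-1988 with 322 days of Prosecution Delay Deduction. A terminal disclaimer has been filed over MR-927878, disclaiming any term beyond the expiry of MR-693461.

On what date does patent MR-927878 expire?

2003-07-18

Natural term of MR-927878:
  Base: filing + 16 years → 4 June 2004.
  Prosecution Delay Deduction: −322 days → 18 July 2003.
Expiry of referenced patent MR-693461:
  Base: filing + 16 years → 6 August 2002.
  Processing Delay Credit: +173 days → 26 January 2003.
  Regulatory Review Extension: +1285 days → 3 August 2006.
Terminal disclaimer: MR-927878 expires on the earlier of 18 July 2003 and 3 August 2006.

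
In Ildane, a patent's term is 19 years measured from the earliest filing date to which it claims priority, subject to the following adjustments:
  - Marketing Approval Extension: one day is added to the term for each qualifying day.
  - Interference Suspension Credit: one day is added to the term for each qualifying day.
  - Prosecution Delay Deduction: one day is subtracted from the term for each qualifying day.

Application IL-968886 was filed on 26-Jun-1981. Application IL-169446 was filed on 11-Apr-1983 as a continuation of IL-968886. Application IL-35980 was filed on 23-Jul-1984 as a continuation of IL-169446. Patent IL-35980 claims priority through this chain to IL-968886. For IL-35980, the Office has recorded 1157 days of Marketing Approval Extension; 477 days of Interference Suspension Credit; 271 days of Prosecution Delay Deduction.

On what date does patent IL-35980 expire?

2004-03-20

Earliest priority filing: 26 June 1981.
Base term: 26 June 1981 + 19 years → 26 June 2000.
Marketing Approval Extension: +1157 days → 27 August 2003.
Interference Suspension Credit: +477 days → 16 December 2004.
Prosecution Delay Deduction: −271 days → 20 March 2004.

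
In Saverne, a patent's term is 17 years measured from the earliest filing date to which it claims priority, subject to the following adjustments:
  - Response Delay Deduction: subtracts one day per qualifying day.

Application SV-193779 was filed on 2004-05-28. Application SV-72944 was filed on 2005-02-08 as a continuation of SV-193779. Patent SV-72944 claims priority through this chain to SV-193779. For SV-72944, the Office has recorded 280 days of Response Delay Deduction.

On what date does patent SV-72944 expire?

Earliest priority filing: 28 May 2004.
Base term: 28 May 2004 + 17 years → 28 May 2021.
Response Delay Deduction: −280 days → 21 August 2020.

2020-08-21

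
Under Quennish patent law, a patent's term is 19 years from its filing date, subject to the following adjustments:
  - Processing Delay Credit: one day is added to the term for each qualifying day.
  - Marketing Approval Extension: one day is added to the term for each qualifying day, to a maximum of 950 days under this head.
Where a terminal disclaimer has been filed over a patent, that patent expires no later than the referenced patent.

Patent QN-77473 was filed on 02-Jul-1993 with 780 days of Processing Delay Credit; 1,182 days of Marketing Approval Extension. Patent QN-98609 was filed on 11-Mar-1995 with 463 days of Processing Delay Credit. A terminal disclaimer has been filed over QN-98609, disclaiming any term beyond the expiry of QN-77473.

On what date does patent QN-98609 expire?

2015-06-17

Natural term of QN-98609:
  Base: filing + 19 years → 11 March 2014.
  Processing Delay Credit: +463 days → 17 June 2015.
Expiry of referenced patent QN-77473:
  Base: filing + 19 years → 2 July 2012.
  Processing Delay Credit: +780 days → 21 August 2014.
  Marketing Approval Extension: 1182 days claimed exceeds the 950-day cap, so +950 days → 28 March 2017.
Terminal disclaimer: QN-98609 expires on the earlier of 17 June 2015 and 28 March 2017.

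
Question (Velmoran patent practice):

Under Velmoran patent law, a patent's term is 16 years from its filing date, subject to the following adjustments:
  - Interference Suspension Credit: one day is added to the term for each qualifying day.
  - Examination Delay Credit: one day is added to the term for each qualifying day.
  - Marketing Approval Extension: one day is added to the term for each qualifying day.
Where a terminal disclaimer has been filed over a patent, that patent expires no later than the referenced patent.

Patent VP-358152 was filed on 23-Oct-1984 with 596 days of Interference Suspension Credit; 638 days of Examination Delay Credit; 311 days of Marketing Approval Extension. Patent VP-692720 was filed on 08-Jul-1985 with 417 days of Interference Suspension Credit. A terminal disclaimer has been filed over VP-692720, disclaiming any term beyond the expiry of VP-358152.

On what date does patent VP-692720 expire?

Natural term of VP-692720:
  Base: filing + 16 years → 8 July 2001.
  Interference Suspension Credit: +417 days → 29 August 2002.
Expiry of referenced patent VP-358152:
  Base: filing + 16 years → 23 October 2000.
  Interference Suspension Credit: +596 days → 11 June 2002.
  Examination Delay Credit: +638 days → 10 March 2004.
  Marketing Approval Extension: +311 days → 15 January 2005.
Terminal disclaimer: VP-692720 expires on the earlier of 29 August 2002 and 15 January 2005.

2002-08-29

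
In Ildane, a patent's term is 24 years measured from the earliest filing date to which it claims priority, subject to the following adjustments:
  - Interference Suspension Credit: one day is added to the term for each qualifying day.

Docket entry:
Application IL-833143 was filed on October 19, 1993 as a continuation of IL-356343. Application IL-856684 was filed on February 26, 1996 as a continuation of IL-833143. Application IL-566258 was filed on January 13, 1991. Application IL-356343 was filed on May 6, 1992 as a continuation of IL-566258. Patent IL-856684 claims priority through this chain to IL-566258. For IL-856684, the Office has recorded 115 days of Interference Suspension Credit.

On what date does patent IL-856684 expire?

May 8, 2015

Earliest priority filing: 13 January 1991.
Base term: 13 January 1991 + 24 years → 13 January 2015.
Interference Suspension Credit: +115 days → 8 May 2015.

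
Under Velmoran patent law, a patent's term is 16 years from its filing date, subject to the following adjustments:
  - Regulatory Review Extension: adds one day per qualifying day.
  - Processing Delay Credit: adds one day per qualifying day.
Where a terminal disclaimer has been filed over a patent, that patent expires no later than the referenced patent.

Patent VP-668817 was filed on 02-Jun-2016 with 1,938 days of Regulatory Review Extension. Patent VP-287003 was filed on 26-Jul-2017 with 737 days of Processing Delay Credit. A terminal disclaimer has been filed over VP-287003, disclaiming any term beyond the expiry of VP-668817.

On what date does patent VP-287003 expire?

August 2, 2035

Natural term of VP-287003:
  Base: filing + 16 years → 26 July 2033.
  Processing Delay Credit: +737 days → 2 August 2035.
Expiry of referenced patent VP-668817:
  Base: filing + 16 years → 2 June 2032.
  Regulatory Review Extension: +1938 days → 22 September 2037.
Terminal disclaimer: VP-287003 expires on the earlier of 2 August 2035 and 22 September 2037.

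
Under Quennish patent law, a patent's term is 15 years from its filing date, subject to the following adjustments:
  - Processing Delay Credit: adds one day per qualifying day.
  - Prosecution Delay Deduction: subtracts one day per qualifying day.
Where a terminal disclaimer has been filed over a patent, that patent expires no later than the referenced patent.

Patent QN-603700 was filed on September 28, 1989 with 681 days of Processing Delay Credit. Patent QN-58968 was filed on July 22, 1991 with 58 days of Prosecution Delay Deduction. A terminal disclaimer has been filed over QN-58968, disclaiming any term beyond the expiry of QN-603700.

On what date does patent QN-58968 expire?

May 25, 2006

Natural term of QN-58968:
  Base: filing + 15 years → 22 July 2006.
  Prosecution Delay Deduction: −58 days → 25 May 2006.
Expiry of referenced patent QN-603700:
  Base: filing + 15 years → 28 September 2004.
  Processing Delay Credit: +681 days → 10 August 2006.
Terminal disclaimer: QN-58968 expires on the earlier of 25 May 2006 and 10 August 2006.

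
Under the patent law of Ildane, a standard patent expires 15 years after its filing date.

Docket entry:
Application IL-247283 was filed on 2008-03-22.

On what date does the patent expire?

Filing date + 15 years → 22 March 2023.

March 22, 2023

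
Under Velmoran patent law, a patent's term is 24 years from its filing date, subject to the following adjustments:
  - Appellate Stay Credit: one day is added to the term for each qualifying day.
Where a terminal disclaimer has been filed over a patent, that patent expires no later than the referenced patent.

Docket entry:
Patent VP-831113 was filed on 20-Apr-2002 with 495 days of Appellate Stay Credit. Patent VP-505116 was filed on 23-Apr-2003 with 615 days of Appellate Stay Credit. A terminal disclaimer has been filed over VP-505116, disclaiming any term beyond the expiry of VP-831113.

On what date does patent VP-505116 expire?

2027-08-28

Natural term of VP-505116:
  Base: filing + 24 years → 23 April 2027.
  Appellate Stay Credit: +615 days → 28 December 2028.
Expiry of referenced patent VP-831113:
  Base: filing + 24 years → 20 April 2026.
  Appellate Stay Credit: +495 days → 28 August 2027.
Terminal disclaimer: VP-505116 expires on the earlier of 28 December 2028 and 28 August 2027.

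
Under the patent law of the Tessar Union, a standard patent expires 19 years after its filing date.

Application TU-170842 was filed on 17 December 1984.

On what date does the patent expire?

December 17, 2003

Filing date + 19 years → 17 December 2003.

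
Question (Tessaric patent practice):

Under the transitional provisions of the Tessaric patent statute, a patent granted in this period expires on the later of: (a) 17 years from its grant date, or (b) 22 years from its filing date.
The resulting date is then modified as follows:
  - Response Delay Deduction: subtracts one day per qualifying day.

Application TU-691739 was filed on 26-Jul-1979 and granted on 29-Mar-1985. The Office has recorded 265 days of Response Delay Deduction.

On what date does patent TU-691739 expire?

(a) grant + 17 years → 29 March 2002.
(b) filing + 22 years → 26 July 2001.
Later of the two: 29 March 2002.
Response Delay Deduction: −265 days → 7 July 2001.

2001-07-07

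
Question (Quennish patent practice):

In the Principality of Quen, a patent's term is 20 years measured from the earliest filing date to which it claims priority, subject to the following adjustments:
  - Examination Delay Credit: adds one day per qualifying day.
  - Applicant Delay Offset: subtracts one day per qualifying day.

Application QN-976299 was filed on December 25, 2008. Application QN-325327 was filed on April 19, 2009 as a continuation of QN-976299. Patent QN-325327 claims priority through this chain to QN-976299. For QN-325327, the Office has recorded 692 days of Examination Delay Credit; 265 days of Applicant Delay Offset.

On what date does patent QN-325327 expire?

February 25, 2030

Earliest priority filing: 25 December 2008.
Base term: 25 December 2008 + 20 years → 25 December 2028.
Examination Delay Credit: +692 days → 17 November 2030.
Applicant Delay Offset: −265 days → 25 February 2030.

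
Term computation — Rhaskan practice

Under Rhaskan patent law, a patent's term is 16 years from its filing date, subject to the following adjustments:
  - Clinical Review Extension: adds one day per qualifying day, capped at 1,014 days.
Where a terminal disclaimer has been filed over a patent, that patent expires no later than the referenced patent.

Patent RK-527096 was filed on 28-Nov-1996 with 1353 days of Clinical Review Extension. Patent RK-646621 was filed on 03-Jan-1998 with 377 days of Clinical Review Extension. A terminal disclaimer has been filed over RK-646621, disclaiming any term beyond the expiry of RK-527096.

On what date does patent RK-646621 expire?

January 15, 2015

Natural term of RK-646621:
  Base: filing + 16 years → 3 January 2014.
  Clinical Review Extension: 377 days (within the 1014-day cap) → +377 days → 15 January 2015.
Expiry of referenced patent RK-527096:
  Base: filing + 16 years → 28 November 2012.
  Clinical Review Extension: 1353 days claimed exceeds the 1014-day cap, so +1014 days → 8 September 2015.
Terminal disclaimer: RK-646621 expires on the earlier of 15 January 2015 and 8 September 2015.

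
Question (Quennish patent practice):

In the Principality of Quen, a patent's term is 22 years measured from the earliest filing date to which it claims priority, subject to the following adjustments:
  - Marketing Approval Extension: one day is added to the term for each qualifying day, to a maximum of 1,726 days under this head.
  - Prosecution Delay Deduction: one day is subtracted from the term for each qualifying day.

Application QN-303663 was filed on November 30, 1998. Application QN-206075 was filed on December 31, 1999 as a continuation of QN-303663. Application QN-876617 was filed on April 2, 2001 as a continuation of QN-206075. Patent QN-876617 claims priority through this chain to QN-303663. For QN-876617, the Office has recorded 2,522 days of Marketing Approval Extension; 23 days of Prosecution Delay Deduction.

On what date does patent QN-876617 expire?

July 30, 2025

Earliest priority filing: 30 November 1998.
Base term: 30 November 1998 + 22 years → 30 November 2020.
Marketing Approval Extension: 2522 days claimed exceeds the 1726-day cap, so +1726 days → 22 August 2025.
Prosecution Delay Deduction: −23 days → 30 July 2025.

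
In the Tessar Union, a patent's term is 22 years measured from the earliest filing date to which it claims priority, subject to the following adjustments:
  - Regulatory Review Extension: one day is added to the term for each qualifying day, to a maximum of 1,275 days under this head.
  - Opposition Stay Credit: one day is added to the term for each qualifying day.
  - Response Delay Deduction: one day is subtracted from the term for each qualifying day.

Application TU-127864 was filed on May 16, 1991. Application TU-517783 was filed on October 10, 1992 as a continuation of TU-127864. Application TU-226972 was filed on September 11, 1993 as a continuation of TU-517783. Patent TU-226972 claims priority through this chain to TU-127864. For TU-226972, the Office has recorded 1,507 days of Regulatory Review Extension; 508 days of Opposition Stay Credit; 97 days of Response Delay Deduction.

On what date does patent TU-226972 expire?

Earliest priority filing: 16 May 1991.
Base term: 16 May 1991 + 22 years → 16 May 2013.
Regulatory Review Extension: 1507 days claimed exceeds the 1275-day cap, so +1275 days → 11 November 2016.
Opposition Stay Credit: +508 days → 3 April 2018.
Response Delay Deduction: −97 days → 27 December 2017.

2017-12-27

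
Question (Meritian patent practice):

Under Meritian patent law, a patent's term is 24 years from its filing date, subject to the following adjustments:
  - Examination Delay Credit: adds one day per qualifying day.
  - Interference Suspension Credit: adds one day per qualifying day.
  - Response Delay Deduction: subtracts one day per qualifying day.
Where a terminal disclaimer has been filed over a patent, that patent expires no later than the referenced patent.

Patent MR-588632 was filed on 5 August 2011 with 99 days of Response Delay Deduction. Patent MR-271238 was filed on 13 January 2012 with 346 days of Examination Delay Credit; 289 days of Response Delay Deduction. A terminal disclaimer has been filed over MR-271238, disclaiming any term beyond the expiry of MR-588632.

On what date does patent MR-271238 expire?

2035-04-28

Natural term of MR-271238:
  Base: filing + 24 years → 13 January 2036.
  Examination Delay Credit: +346 days → 24 December 2036.
  Response Delay Deduction: −289 days → 10 March 2036.
Expiry of referenced patent MR-588632:
  Base: filing + 24 years → 5 August 2035.
  Response Delay Deduction: −99 days → 28 April 2035.
Terminal disclaimer: MR-271238 expires on the earlier of 10 March 2036 and 28 April 2035.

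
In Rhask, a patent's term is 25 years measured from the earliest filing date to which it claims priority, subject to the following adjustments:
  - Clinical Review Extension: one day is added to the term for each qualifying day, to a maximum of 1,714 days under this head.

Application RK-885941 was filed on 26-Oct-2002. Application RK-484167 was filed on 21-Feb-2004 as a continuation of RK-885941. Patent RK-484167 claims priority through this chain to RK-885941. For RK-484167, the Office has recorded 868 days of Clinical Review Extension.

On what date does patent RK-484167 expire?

2030-03-12

Earliest priority filing: 26 October 2002.
Base term: 26 October 2002 + 25 years → 26 October 2027.
Clinical Review Extension: 868 days (within the 1714-day cap) → +868 days → 12 March 2030.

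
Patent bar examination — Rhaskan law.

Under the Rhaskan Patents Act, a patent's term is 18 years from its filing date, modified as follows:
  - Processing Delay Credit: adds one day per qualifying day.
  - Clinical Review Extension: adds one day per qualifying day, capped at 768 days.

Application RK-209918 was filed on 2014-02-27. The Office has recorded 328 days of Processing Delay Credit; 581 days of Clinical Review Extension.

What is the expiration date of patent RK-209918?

August 24, 2034

Base term: filing date + 18 years → 27 February 2032.
Processing Delay Credit: +328 days → 20 January 2033.
Clinical Review Extension: 581 days (within the 768-day cap) → +581 days → 24 August 2034.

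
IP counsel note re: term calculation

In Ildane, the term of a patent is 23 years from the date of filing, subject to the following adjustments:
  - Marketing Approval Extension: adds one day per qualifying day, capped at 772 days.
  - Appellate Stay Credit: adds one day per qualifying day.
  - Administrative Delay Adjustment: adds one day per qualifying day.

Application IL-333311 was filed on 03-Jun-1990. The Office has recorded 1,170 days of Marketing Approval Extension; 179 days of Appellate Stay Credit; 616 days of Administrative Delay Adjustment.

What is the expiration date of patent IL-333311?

Base term: filing date + 23 years → 3 June 2013.
Marketing Approval Extension: 1170 days claimed exceeds the 772-day cap, so +772 days → 15 July 2015.
Appellate Stay Credit: +179 days → 10 January 2016.
Administrative Delay Adjustment: +616 days → 17 September 2017.

2017-09-17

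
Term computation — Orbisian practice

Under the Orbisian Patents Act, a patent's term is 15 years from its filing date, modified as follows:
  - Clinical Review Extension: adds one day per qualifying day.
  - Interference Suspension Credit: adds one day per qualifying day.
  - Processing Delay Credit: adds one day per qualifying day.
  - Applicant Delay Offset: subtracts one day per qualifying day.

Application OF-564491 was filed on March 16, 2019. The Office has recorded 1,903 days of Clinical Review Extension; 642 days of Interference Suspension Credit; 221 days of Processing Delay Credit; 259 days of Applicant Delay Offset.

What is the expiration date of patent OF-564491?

January 25, 2041

Base term: filing date + 15 years → 16 March 2034.
Clinical Review Extension: +1903 days → 1 June 2039.
Interference Suspension Credit: +642 days → 4 March 2041.
Processing Delay Credit: +221 days → 11 October 2041.
Applicant Delay Offset: −259 days → 25 January 2041.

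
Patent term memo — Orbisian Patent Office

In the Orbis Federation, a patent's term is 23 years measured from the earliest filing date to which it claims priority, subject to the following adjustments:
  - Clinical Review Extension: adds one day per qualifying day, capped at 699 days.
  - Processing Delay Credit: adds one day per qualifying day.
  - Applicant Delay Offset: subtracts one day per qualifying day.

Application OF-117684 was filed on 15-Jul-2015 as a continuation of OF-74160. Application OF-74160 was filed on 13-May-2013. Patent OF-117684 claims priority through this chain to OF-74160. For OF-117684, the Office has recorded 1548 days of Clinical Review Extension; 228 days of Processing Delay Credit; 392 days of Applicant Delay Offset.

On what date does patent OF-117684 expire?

2037-10-30

Earliest priority filing: 13 May 2013.
Base term: 13 May 2013 + 23 years → 13 May 2036.
Clinical Review Extension: 1548 days claimed exceeds the 699-day cap, so +699 days → 12 April 2038.
Processing Delay Credit: +228 days → 26 November 2038.
Applicant Delay Offset: −392 days → 30 October 2037.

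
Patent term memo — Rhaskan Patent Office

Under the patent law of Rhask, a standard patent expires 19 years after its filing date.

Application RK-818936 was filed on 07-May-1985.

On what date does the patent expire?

Filing date + 19 years → 7 May 2004.

May 7, 2004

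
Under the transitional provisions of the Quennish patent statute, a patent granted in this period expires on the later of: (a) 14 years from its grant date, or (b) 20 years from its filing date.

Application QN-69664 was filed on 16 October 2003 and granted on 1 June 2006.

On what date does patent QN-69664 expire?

(a) grant + 14 years → 1 June 2020.
(b) filing + 20 years → 16 October 2023.
Later of the two: 16 October 2023.

October 16, 2023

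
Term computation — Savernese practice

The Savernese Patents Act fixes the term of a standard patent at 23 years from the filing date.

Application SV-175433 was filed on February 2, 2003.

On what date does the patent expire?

Filing date + 23 years → 2 February 2026.

2026-02-02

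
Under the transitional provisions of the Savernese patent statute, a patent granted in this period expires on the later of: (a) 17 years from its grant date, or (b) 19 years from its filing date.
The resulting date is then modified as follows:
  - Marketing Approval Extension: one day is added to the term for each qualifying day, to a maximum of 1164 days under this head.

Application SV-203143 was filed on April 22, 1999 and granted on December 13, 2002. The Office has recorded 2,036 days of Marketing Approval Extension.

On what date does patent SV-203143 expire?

2023-02-19

(a) grant + 17 years → 13 December 2019.
(b) filing + 19 years → 22 April 2018.
Later of the two: 13 December 2019.
Marketing Approval Extension: 2036 days claimed exceeds the 1164-day cap, so +1164 days → 19 February 2023.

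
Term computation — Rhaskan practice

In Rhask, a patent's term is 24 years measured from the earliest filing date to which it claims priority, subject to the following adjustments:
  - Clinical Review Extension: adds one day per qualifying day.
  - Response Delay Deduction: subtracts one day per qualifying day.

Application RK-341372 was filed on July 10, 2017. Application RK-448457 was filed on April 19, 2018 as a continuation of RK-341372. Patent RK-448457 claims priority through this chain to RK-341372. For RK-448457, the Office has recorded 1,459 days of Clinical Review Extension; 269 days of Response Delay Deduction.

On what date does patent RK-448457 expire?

Earliest priority filing: 10 July 2017.
Base term: 10 July 2017 + 24 years → 10 July 2041.
Clinical Review Extension: +1459 days → 8 July 2045.
Response Delay Deduction: −269 days → 12 October 2044.

October 12, 2044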